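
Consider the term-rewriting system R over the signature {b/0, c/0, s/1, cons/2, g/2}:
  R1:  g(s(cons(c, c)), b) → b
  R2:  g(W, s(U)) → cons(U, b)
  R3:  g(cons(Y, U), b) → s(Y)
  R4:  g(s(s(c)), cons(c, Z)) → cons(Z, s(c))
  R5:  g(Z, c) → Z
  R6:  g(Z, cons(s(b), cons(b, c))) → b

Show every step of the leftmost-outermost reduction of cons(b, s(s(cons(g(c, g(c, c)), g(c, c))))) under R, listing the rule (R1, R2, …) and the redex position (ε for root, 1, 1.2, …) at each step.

1. cons(b, s(s(cons(g(c, g(c, c)), g(c, c)))))  →  cons(b, s(s(cons(g(c, c), g(c, c)))))   [R5 at 2.1.1.1.2]
2. cons(b, s(s(cons(g(c, c), g(c, c)))))  →  cons(b, s(s(cons(c, g(c, c)))))   [R5 at 2.1.1.1]
3. cons(b, s(s(cons(c, g(c, c)))))  →  cons(b, s(s(cons(c, c))))   [R5 at 2.1.1.2]

cons(b, s(s(cons(c, c))))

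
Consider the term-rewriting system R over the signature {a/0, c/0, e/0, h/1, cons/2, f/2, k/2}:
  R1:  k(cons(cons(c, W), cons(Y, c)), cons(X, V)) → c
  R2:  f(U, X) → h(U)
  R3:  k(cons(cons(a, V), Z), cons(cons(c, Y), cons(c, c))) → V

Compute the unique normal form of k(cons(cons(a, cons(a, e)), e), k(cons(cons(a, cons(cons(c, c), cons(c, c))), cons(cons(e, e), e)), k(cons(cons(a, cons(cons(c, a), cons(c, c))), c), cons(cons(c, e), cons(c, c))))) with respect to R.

cons(a, e)

1. k(cons(cons(a, cons(a, e)), e), k(cons(cons(a, cons(cons(c, c), cons(c, c))), cons(cons(e, e), e)), k(cons(cons(a, cons(cons(c, a), cons(c, c))), c), cons(cons(c, e), cons(c, c)))))  →  k(cons(cons(a, cons(a, e)), e), k(cons(cons(a, cons(cons(c, c), cons(c, c))), cons(cons(e, e), e)), cons(cons(c, a), cons(c, c))))   [R3 at 2.2]
2. k(cons(cons(a, cons(a, e)), e), k(cons(cons(a, cons(cons(c, c), cons(c, c))), cons(cons(e, e), e)), cons(cons(c, a), cons(c, c))))  →  k(cons(cons(a, cons(a, e)), e), cons(cons(c, c), cons(c, c)))   [R3 at 2]
3. k(cons(cons(a, cons(a, e)), e), cons(cons(c, c), cons(c, c)))  →  cons(a, e)   [R3 at ε]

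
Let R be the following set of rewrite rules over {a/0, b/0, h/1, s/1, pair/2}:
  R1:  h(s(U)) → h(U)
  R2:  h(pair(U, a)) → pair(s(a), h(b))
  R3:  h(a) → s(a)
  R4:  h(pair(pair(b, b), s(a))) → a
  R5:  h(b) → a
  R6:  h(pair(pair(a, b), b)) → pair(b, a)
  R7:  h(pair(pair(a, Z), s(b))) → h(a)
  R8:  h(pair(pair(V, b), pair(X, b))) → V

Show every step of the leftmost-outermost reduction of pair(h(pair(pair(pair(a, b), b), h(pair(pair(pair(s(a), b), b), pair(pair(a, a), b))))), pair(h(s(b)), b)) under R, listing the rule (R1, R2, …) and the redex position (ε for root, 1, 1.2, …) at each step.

1. pair(h(pair(pair(pair(a, b), b), h(pair(pair(pair(s(a), b), b), pair(pair(a, a), b))))), pair(h(s(b)), b))  →  pair(h(pair(pair(pair(a, b), b), pair(s(a), b))), pair(h(s(b)), b))   [R8 at 1.1.2]
2. pair(h(pair(pair(pair(a, b), b), pair(s(a), b))), pair(h(s(b)), b))  →  pair(pair(a, b), pair(h(s(b)), b))   [R8 at 1]
3. pair(pair(a, b), pair(h(s(b)), b))  →  pair(pair(a, b), pair(h(b), b))   [R1 at 2.1]
4. pair(pair(a, b), pair(h(b), b))  →  pair(pair(a, b), pair(a, b))   [R5 at 2.1]

pair(pair(a, b), pair(a, b))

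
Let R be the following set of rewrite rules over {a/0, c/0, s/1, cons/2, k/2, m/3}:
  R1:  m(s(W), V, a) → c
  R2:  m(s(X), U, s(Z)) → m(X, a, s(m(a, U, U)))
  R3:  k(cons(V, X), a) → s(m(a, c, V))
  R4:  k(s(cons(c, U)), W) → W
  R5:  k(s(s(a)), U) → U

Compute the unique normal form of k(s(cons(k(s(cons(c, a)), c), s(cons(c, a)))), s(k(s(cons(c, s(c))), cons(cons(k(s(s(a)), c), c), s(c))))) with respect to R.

1. k(s(cons(k(s(cons(c, a)), c), s(cons(c, a)))), s(k(s(cons(c, s(c))), cons(cons(k(s(s(a)), c), c), s(c)))))  →  k(s(cons(c, s(cons(c, a)))), s(k(s(cons(c, s(c))), cons(cons(k(s(s(a)), c), c), s(c)))))   [R4 at 1.1.1]
2. k(s(cons(c, s(cons(c, a)))), s(k(s(cons(c, s(c))), cons(cons(k(s(s(a)), c), c), s(c)))))  →  s(k(s(cons(c, s(c))), cons(cons(k(s(s(a)), c), c), s(c))))   [R4 at ε]
3. s(k(s(cons(c, s(c))), cons(cons(k(s(s(a)), c), c), s(c))))  →  s(cons(cons(k(s(s(a)), c), c), s(c)))   [R4 at 1]
4. s(cons(cons(k(s(s(a)), c), c), s(c)))  →  s(cons(cons(c, c), s(c)))   [R5 at 1.1.1]

s(cons(cons(c, c), s(c)))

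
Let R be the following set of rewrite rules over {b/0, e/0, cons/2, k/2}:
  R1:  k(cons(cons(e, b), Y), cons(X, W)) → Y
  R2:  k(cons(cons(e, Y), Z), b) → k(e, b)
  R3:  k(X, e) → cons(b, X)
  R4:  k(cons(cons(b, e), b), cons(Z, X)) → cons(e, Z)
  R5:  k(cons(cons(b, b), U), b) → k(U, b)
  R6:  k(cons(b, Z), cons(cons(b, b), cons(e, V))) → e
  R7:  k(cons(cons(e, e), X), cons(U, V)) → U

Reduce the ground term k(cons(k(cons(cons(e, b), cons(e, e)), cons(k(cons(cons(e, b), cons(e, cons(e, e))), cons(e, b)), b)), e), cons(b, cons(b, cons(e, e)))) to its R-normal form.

1. k(cons(k(cons(cons(e, b), cons(e, e)), cons(k(cons(cons(e, b), cons(e, cons(e, e))), cons(e, b)), b)), e), cons(b, cons(b, cons(e, e))))  →  k(cons(cons(e, e), e), cons(b, cons(b, cons(e, e))))   [R1 at 1.1]
2. k(cons(cons(e, e), e), cons(b, cons(b, cons(e, e))))  →  b   [R7 at ε]

b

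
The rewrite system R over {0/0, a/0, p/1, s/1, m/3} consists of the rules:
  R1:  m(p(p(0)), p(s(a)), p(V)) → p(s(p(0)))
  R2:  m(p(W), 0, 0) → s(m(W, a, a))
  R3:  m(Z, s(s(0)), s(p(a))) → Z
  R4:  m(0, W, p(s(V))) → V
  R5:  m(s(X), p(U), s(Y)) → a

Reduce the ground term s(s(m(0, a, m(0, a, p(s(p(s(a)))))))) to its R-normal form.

s(s(a))

1. s(s(m(0, a, m(0, a, p(s(p(s(a))))))))  →  s(s(m(0, a, p(s(a)))))   [R4 at 1.1.3]
2. s(s(m(0, a, p(s(a)))))  →  s(s(a))   [R4 at 1.1]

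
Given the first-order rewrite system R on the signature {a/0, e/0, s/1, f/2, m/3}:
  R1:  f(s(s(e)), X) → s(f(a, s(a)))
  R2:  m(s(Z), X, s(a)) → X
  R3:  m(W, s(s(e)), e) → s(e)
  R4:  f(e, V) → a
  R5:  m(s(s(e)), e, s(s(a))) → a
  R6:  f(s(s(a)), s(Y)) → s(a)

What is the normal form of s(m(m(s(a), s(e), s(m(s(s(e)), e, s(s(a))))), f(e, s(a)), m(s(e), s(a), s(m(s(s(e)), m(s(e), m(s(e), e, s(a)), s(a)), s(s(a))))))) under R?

1. s(m(m(s(a), s(e), s(m(s(s(e)), e, s(s(a))))), f(e, s(a)), m(s(e), s(a), s(m(s(s(e)), m(s(e), m(s(e), e, s(a)), s(a)), s(s(a)))))))  →  s(m(m(s(a), s(e), s(a)), f(e, s(a)), m(s(e), s(a), s(m(s(s(e)), m(s(e), m(s(e), e, s(a)), s(a)), s(s(a)))))))   [R5 at 1.1.3.1]
2. s(m(m(s(a), s(e), s(a)), f(e, s(a)), m(s(e), s(a), s(m(s(s(e)), m(s(e), m(s(e), e, s(a)), s(a)), s(s(a)))))))  →  s(m(s(e), f(e, s(a)), m(s(e), s(a), s(m(s(s(e)), m(s(e), m(s(e), e, s(a)), s(a)), s(s(a)))))))   [R2 at 1.1]
3. s(m(s(e), f(e, s(a)), m(s(e), s(a), s(m(s(s(e)), m(s(e), m(s(e), e, s(a)), s(a)), s(s(a)))))))  →  s(m(s(e), a, m(s(e), s(a), s(m(s(s(e)), m(s(e), m(s(e), e, s(a)), s(a)), s(s(a)))))))   [R4 at 1.2]
4. s(m(s(e), a, m(s(e), s(a), s(m(s(s(e)), m(s(e), m(s(e), e, s(a)), s(a)), s(s(a)))))))  →  s(m(s(e), a, m(s(e), s(a), s(m(s(s(e)), m(s(e), e, s(a)), s(s(a)))))))   [R2 at 1.3.3.1.2]
5. s(m(s(e), a, m(s(e), s(a), s(m(s(s(e)), m(s(e), e, s(a)), s(s(a)))))))  →  s(m(s(e), a, m(s(e), s(a), s(m(s(s(e)), e, s(s(a)))))))   [R2 at 1.3.3.1.2]
6. s(m(s(e), a, m(s(e), s(a), s(m(s(s(e)), e, s(s(a)))))))  →  s(m(s(e), a, m(s(e), s(a), s(a))))   [R5 at 1.3.3.1]
7. s(m(s(e), a, m(s(e), s(a), s(a))))  →  s(m(s(e), a, s(a)))   [R2 at 1.3]
8. s(m(s(e), a, s(a)))  →  s(a)   [R2 at 1]

s(a)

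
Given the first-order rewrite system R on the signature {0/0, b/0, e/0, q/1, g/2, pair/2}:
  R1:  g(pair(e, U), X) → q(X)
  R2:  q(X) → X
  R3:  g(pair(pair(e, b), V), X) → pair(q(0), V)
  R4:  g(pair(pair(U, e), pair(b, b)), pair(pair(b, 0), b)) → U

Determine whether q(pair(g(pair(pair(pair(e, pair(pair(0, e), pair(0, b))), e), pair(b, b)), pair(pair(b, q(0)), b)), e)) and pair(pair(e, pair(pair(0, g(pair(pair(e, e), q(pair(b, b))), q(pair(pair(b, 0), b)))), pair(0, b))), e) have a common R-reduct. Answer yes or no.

yes — NF(t₁) = pair(pair(e, pair(pair(0, e), pair(0, b))), e), NF(t₂) = pair(pair(e, pair(pair(0, e), pair(0, b))), e)

Reduce t₁ = q(pair(g(pair(pair(pair(e, pair(pair(0, e), pair(0, b))), e), pair(b, b)), pair(pair(b, q(0)), b)), e)):
1. q(pair(g(pair(pair(pair(e, pair(pair(0, e), pair(0, b))), e), pair(b, b)), pair(pair(b, q(0)), b)), e))  →  pair(g(pair(pair(pair(e, pair(pair(0, e), pair(0, b))), e), pair(b, b)), pair(pair(b, q(0)), b)), e)   [R2 at ε]
2. pair(g(pair(pair(pair(e, pair(pair(0, e), pair(0, b))), e), pair(b, b)), pair(pair(b, q(0)), b)), e)  →  pair(g(pair(pair(pair(e, pair(pair(0, e), pair(0, b))), e), pair(b, b)), pair(pair(b, 0), b)), e)   [R2 at 1.2.1.2]
3. pair(g(pair(pair(pair(e, pair(pair(0, e), pair(0, b))), e), pair(b, b)), pair(pair(b, 0), b)), e)  →  pair(pair(e, pair(pair(0, e), pair(0, b))), e)   [R4 at 1]

Reduce t₂ = pair(pair(e, pair(pair(0, g(pair(pair(e, e), q(pair(b, b))), q(pair(pair(b, 0), b)))), pair(0, b))), e):
1. pair(pair(e, pair(pair(0, g(pair(pair(e, e), q(pair(b, b))), q(pair(pair(b, 0), b)))), pair(0, b))), e)  →  pair(pair(e, pair(pair(0, g(pair(pair(e, e), pair(b, b)), q(pair(pair(b, 0), b)))), pair(0, b))), e)   [R2 at 1.2.1.2.1.2]
2. pair(pair(e, pair(pair(0, g(pair(pair(e, e), pair(b, b)), q(pair(pair(b, 0), b)))), pair(0, b))), e)  →  pair(pair(e, pair(pair(0, g(pair(pair(e, e), pair(b, b)), pair(pair(b, 0), b))), pair(0, b))), e)   [R2 at 1.2.1.2.2]
3. pair(pair(e, pair(pair(0, g(pair(pair(e, e), pair(b, b)), pair(pair(b, 0), b))), pair(0, b))), e)  →  pair(pair(e, pair(pair(0, e), pair(0, b))), e)   [R4 at 1.2.1.2]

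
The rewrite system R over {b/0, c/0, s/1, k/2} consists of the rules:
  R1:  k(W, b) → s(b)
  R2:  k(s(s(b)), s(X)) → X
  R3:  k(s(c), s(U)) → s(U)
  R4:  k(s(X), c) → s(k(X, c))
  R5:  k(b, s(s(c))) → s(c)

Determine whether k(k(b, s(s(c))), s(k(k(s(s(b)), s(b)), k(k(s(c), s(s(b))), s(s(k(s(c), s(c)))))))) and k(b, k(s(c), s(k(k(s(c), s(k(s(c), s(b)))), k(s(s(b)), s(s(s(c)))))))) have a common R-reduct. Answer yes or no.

Reduce t₁ = k(k(b, s(s(c))), s(k(k(s(s(b)), s(b)), k(k(s(c), s(s(b))), s(s(k(s(c), s(c)))))))):
1. k(k(b, s(s(c))), s(k(k(s(s(b)), s(b)), k(k(s(c), s(s(b))), s(s(k(s(c), s(c))))))))  →  k(s(c), s(k(k(s(s(b)), s(b)), k(k(s(c), s(s(b))), s(s(k(s(c), s(c))))))))   [R5 at 1]
2. k(s(c), s(k(k(s(s(b)), s(b)), k(k(s(c), s(s(b))), s(s(k(s(c), s(c))))))))  →  s(k(k(s(s(b)), s(b)), k(k(s(c), s(s(b))), s(s(k(s(c), s(c)))))))   [R3 at ε]
3. s(k(k(s(s(b)), s(b)), k(k(s(c), s(s(b))), s(s(k(s(c), s(c)))))))  →  s(k(b, k(k(s(c), s(s(b))), s(s(k(s(c), s(c)))))))   [R2 at 1.1]
4. s(k(b, k(k(s(c), s(s(b))), s(s(k(s(c), s(c)))))))  →  s(k(b, k(s(s(b)), s(s(k(s(c), s(c)))))))   [R3 at 1.2.1]
5. s(k(b, k(s(s(b)), s(s(k(s(c), s(c)))))))  →  s(k(b, s(k(s(c), s(c)))))   [R2 at 1.2]
6. s(k(b, s(k(s(c), s(c)))))  →  s(k(b, s(s(c))))   [R3 at 1.2.1]
7. s(k(b, s(s(c))))  →  s(s(c))   [R5 at 1]

Reduce t₂ = k(b, k(s(c), s(k(k(s(c), s(k(s(c), s(b)))), k(s(s(b)), s(s(s(c)))))))):
1. k(b, k(s(c), s(k(k(s(c), s(k(s(c), s(b)))), k(s(s(b)), s(s(s(c))))))))  →  k(b, s(k(k(s(c), s(k(s(c), s(b)))), k(s(s(b)), s(s(s(c)))))))   [R3 at 2]
2. k(b, s(k(k(s(c), s(k(s(c), s(b)))), k(s(s(b)), s(s(s(c)))))))  →  k(b, s(k(s(k(s(c), s(b))), k(s(s(b)), s(s(s(c)))))))   [R3 at 2.1.1]
3. k(b, s(k(s(k(s(c), s(b))), k(s(s(b)), s(s(s(c)))))))  →  k(b, s(k(s(s(b)), k(s(s(b)), s(s(s(c)))))))   [R3 at 2.1.1.1]
4. k(b, s(k(s(s(b)), k(s(s(b)), s(s(s(c)))))))  →  k(b, s(k(s(s(b)), s(s(c)))))   [R2 at 2.1.2]
5. k(b, s(k(s(s(b)), s(s(c)))))  →  k(b, s(s(c)))   [R2 at 2.1]
6. k(b, s(s(c)))  →  s(c)   [R5 at ε]

no — NF(t₁) = s(s(c)), NF(t₂) = s(c)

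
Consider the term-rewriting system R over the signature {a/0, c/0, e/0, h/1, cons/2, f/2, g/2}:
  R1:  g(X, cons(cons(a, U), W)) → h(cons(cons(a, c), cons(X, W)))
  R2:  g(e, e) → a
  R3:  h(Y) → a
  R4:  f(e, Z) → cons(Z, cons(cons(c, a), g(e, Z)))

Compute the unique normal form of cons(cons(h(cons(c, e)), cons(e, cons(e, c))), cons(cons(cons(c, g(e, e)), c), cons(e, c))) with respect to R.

1. cons(cons(h(cons(c, e)), cons(e, cons(e, c))), cons(cons(cons(c, g(e, e)), c), cons(e, c)))  →  cons(cons(a, cons(e, cons(e, c))), cons(cons(cons(c, g(e, e)), c), cons(e, c)))   [R3 at 1.1]
2. cons(cons(a, cons(e, cons(e, c))), cons(cons(cons(c, g(e, e)), c), cons(e, c)))  →  cons(cons(a, cons(e, cons(e, c))), cons(cons(cons(c, a), c), cons(e, c)))   [R2 at 2.1.1.2]

cons(cons(a, cons(e, cons(e, c))), cons(cons(cons(c, a), c), cons(e, c)))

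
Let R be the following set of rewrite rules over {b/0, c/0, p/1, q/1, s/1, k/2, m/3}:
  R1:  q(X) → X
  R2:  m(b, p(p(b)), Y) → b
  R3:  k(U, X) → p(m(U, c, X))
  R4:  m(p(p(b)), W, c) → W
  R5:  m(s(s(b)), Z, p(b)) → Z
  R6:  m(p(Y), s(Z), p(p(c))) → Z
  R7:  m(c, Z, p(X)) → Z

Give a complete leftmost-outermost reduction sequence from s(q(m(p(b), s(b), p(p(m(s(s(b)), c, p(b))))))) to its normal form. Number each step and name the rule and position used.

s(b)

1. s(q(m(p(b), s(b), p(p(m(s(s(b)), c, p(b)))))))  →  s(m(p(b), s(b), p(p(m(s(s(b)), c, p(b))))))   [R1 at 1]
2. s(m(p(b), s(b), p(p(m(s(s(b)), c, p(b))))))  →  s(m(p(b), s(b), p(p(c))))   [R5 at 1.3.1.1]
3. s(m(p(b), s(b), p(p(c))))  →  s(b)   [R6 at 1]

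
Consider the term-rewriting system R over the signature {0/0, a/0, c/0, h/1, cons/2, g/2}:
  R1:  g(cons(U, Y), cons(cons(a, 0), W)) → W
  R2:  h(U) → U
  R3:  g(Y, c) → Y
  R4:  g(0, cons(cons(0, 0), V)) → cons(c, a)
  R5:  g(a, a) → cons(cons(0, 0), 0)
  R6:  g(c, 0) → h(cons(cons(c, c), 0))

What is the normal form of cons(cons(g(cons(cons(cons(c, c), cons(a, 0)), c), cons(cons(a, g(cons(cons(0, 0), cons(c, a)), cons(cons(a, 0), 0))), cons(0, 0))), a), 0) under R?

1. cons(cons(g(cons(cons(cons(c, c), cons(a, 0)), c), cons(cons(a, g(cons(cons(0, 0), cons(c, a)), cons(cons(a, 0), 0))), cons(0, 0))), a), 0)  →  cons(cons(g(cons(cons(cons(c, c), cons(a, 0)), c), cons(cons(a, 0), cons(0, 0))), a), 0)   [R1 at 1.1.2.1.2]
2. cons(cons(g(cons(cons(cons(c, c), cons(a, 0)), c), cons(cons(a, 0), cons(0, 0))), a), 0)  →  cons(cons(cons(0, 0), a), 0)   [R1 at 1.1]

cons(cons(cons(0, 0), a), 0)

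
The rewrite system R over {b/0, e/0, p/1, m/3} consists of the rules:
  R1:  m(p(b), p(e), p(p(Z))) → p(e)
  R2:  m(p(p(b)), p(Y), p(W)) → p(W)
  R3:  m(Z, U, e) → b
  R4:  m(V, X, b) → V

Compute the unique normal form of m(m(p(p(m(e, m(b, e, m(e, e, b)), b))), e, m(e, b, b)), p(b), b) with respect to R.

b

1. m(m(p(p(m(e, m(b, e, m(e, e, b)), b))), e, m(e, b, b)), p(b), b)  →  m(p(p(m(e, m(b, e, m(e, e, b)), b))), e, m(e, b, b))   [R4 at ε]
2. m(p(p(m(e, m(b, e, m(e, e, b)), b))), e, m(e, b, b))  →  m(p(p(e)), e, m(e, b, b))   [R4 at 1.1.1]
3. m(p(p(e)), e, m(e, b, b))  →  m(p(p(e)), e, e)   [R4 at 3]
4. m(p(p(e)), e, e)  →  b   [R3 at ε]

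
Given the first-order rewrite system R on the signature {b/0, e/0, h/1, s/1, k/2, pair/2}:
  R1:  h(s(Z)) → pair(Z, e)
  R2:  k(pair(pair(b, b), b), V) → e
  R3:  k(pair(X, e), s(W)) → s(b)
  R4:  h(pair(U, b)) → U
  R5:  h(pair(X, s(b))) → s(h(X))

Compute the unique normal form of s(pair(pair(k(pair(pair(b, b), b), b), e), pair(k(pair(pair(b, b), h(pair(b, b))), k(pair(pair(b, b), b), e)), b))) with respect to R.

s(pair(pair(e, e), pair(e, b)))

1. s(pair(pair(k(pair(pair(b, b), b), b), e), pair(k(pair(pair(b, b), h(pair(b, b))), k(pair(pair(b, b), b), e)), b)))  →  s(pair(pair(e, e), pair(k(pair(pair(b, b), h(pair(b, b))), k(pair(pair(b, b), b), e)), b)))   [R2 at 1.1.1]
2. s(pair(pair(e, e), pair(k(pair(pair(b, b), h(pair(b, b))), k(pair(pair(b, b), b), e)), b)))  →  s(pair(pair(e, e), pair(k(pair(pair(b, b), b), k(pair(pair(b, b), b), e)), b)))   [R4 at 1.2.1.1.2]
3. s(pair(pair(e, e), pair(k(pair(pair(b, b), b), k(pair(pair(b, b), b), e)), b)))  →  s(pair(pair(e, e), pair(e, b)))   [R2 at 1.2.1]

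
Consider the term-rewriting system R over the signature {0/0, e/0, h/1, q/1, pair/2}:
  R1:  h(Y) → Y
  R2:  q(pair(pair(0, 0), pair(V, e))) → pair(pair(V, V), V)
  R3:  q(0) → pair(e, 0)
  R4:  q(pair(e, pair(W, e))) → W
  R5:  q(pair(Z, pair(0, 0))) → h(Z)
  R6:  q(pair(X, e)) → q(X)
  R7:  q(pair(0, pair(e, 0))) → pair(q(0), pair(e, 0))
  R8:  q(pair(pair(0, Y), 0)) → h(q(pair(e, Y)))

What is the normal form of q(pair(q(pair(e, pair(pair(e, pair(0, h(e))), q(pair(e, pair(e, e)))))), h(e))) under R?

1. q(pair(q(pair(e, pair(pair(e, pair(0, h(e))), q(pair(e, pair(e, e)))))), h(e)))  →  q(pair(q(pair(e, pair(pair(e, pair(0, e)), q(pair(e, pair(e, e)))))), h(e)))   [R1 at 1.1.1.2.1.2.2]
2. q(pair(q(pair(e, pair(pair(e, pair(0, e)), q(pair(e, pair(e, e)))))), h(e)))  →  q(pair(q(pair(e, pair(pair(e, pair(0, e)), e))), h(e)))   [R4 at 1.1.1.2.2]
3. q(pair(q(pair(e, pair(pair(e, pair(0, e)), e))), h(e)))  →  q(pair(pair(e, pair(0, e)), h(e)))   [R4 at 1.1]
4. q(pair(pair(e, pair(0, e)), h(e)))  →  q(pair(pair(e, pair(0, e)), e))   [R1 at 1.2]
5. q(pair(pair(e, pair(0, e)), e))  →  q(pair(e, pair(0, e)))   [R6 at ε]
6. q(pair(e, pair(0, e)))  →  0   [R4 at ε]

0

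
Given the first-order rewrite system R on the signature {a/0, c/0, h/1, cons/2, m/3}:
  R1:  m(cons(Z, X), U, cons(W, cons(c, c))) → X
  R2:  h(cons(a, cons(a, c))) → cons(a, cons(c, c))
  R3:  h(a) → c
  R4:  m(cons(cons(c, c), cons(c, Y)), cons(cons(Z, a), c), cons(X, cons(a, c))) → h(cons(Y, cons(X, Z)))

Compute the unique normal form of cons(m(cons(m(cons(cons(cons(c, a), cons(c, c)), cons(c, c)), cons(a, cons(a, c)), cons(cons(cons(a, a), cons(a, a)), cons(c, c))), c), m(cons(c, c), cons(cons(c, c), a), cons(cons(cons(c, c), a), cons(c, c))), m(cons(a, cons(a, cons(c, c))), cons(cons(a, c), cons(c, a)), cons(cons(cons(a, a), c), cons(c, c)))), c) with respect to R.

cons(c, c)

1. cons(m(cons(m(cons(cons(cons(c, a), cons(c, c)), cons(c, c)), cons(a, cons(a, c)), cons(cons(cons(a, a), cons(a, a)), cons(c, c))), c), m(cons(c, c), cons(cons(c, c), a), cons(cons(cons(c, c), a), cons(c, c))), m(cons(a, cons(a, cons(c, c))), cons(cons(a, c), cons(c, a)), cons(cons(cons(a, a), c), cons(c, c)))), c)  →  cons(m(cons(cons(c, c), c), m(cons(c, c), cons(cons(c, c), a), cons(cons(cons(c, c), a), cons(c, c))), m(cons(a, cons(a, cons(c, c))), cons(cons(a, c), cons(c, a)), cons(cons(cons(a, a), c), cons(c, c)))), c)   [R1 at 1.1.1]
2. cons(m(cons(cons(c, c), c), m(cons(c, c), cons(cons(c, c), a), cons(cons(cons(c, c), a), cons(c, c))), m(cons(a, cons(a, cons(c, c))), cons(cons(a, c), cons(c, a)), cons(cons(cons(a, a), c), cons(c, c)))), c)  →  cons(m(cons(cons(c, c), c), c, m(cons(a, cons(a, cons(c, c))), cons(cons(a, c), cons(c, a)), cons(cons(cons(a, a), c), cons(c, c)))), c)   [R1 at 1.2]
3. cons(m(cons(cons(c, c), c), c, m(cons(a, cons(a, cons(c, c))), cons(cons(a, c), cons(c, a)), cons(cons(cons(a, a), c), cons(c, c)))), c)  →  cons(m(cons(cons(c, c), c), c, cons(a, cons(c, c))), c)   [R1 at 1.3]
4. cons(m(cons(cons(c, c), c), c, cons(a, cons(c, c))), c)  →  cons(c, c)   [R1 at 1]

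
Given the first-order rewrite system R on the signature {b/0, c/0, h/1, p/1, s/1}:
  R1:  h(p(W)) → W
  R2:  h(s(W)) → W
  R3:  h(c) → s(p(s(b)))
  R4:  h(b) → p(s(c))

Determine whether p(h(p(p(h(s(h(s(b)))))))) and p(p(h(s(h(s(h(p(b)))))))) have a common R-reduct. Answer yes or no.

Reduce t₁ = p(h(p(p(h(s(h(s(b)))))))):
1. p(h(p(p(h(s(h(s(b))))))))  →  p(p(h(s(h(s(b))))))   [R1 at 1]
2. p(p(h(s(h(s(b))))))  →  p(p(h(s(b))))   [R2 at 1.1]
3. p(p(h(s(b))))  →  p(p(b))   [R2 at 1.1]

Reduce t₂ = p(p(h(s(h(s(h(p(b)))))))):
1. p(p(h(s(h(s(h(p(b))))))))  →  p(p(h(s(h(p(b))))))   [R2 at 1.1]
2. p(p(h(s(h(p(b))))))  →  p(p(h(p(b))))   [R2 at 1.1]
3. p(p(h(p(b))))  →  p(p(b))   [R1 at 1.1]

yes — NF(t₁) = p(p(b)), NF(t₂) = p(p(b))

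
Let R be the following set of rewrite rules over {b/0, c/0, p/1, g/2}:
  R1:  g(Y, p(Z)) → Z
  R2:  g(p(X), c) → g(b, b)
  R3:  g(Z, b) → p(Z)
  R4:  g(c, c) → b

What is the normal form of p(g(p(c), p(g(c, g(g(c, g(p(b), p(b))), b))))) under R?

1. p(g(p(c), p(g(c, g(g(c, g(p(b), p(b))), b)))))  →  p(g(c, g(g(c, g(p(b), p(b))), b)))   [R1 at 1]
2. p(g(c, g(g(c, g(p(b), p(b))), b)))  →  p(g(c, p(g(c, g(p(b), p(b))))))   [R3 at 1.2]
3. p(g(c, p(g(c, g(p(b), p(b))))))  →  p(g(c, g(p(b), p(b))))   [R1 at 1]
4. p(g(c, g(p(b), p(b))))  →  p(g(c, b))   [R1 at 1.2]
5. p(g(c, b))  →  p(p(c))   [R3 at 1]

p(p(c))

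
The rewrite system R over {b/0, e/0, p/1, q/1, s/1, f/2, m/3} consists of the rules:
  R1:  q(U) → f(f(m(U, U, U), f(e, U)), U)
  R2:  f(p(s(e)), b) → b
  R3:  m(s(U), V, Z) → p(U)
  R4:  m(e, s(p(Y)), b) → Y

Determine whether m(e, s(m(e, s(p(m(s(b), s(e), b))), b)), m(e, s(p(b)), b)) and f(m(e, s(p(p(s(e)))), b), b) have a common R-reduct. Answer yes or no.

Reduce t₁ = m(e, s(m(e, s(p(m(s(b), s(e), b))), b)), m(e, s(p(b)), b)):
1. m(e, s(m(e, s(p(m(s(b), s(e), b))), b)), m(e, s(p(b)), b))  →  m(e, s(m(s(b), s(e), b)), m(e, s(p(b)), b))   [R4 at 2.1]
2. m(e, s(m(s(b), s(e), b)), m(e, s(p(b)), b))  →  m(e, s(p(b)), m(e, s(p(b)), b))   [R3 at 2.1]
3. m(e, s(p(b)), m(e, s(p(b)), b))  →  m(e, s(p(b)), b)   [R4 at 3]
4. m(e, s(p(b)), b)  →  b   [R4 at ε]

Reduce t₂ = f(m(e, s(p(p(s(e)))), b), b):
1. f(m(e, s(p(p(s(e)))), b), b)  →  f(p(s(e)), b)   [R4 at 1]
2. f(p(s(e)), b)  →  b   [R2 at ε]

yes — NF(t₁) = b, NF(t₂) = b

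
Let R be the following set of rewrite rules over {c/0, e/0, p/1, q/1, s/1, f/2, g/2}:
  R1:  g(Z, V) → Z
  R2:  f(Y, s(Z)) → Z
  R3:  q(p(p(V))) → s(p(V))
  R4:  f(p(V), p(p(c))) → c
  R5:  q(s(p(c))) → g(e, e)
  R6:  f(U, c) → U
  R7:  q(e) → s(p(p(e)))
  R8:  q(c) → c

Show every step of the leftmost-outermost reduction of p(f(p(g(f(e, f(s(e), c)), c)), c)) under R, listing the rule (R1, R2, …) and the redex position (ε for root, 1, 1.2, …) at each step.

p(p(e))

1. p(f(p(g(f(e, f(s(e), c)), c)), c))  →  p(p(g(f(e, f(s(e), c)), c)))   [R6 at 1]
2. p(p(g(f(e, f(s(e), c)), c)))  →  p(p(f(e, f(s(e), c))))   [R1 at 1.1]
3. p(p(f(e, f(s(e), c))))  →  p(p(f(e, s(e))))   [R6 at 1.1.2]
4. p(p(f(e, s(e))))  →  p(p(e))   [R2 at 1.1]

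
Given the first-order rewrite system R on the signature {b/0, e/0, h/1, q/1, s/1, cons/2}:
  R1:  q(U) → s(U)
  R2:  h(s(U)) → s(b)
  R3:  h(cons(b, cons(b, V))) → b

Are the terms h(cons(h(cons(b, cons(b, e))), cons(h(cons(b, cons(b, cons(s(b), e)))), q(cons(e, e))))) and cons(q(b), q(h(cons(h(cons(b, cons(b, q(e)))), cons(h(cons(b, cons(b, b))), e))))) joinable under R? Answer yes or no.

no — NF(t₁) = b, NF(t₂) = cons(s(b), s(b))

Reduce t₁ = h(cons(h(cons(b, cons(b, e))), cons(h(cons(b, cons(b, cons(s(b), e)))), q(cons(e, e))))):
1. h(cons(h(cons(b, cons(b, e))), cons(h(cons(b, cons(b, cons(s(b), e)))), q(cons(e, e)))))  →  h(cons(b, cons(h(cons(b, cons(b, cons(s(b), e)))), q(cons(e, e)))))   [R3 at 1.1]
2. h(cons(b, cons(h(cons(b, cons(b, cons(s(b), e)))), q(cons(e, e)))))  →  h(cons(b, cons(b, q(cons(e, e)))))   [R3 at 1.2.1]
3. h(cons(b, cons(b, q(cons(e, e)))))  →  b   [R3 at ε]

Reduce t₂ = cons(q(b), q(h(cons(h(cons(b, cons(b, q(e)))), cons(h(cons(b, cons(b, b))), e))))):
1. cons(q(b), q(h(cons(h(cons(b, cons(b, q(e)))), cons(h(cons(b, cons(b, b))), e)))))  →  cons(s(b), q(h(cons(h(cons(b, cons(b, q(e)))), cons(h(cons(b, cons(b, b))), e)))))   [R1 at 1]
2. cons(s(b), q(h(cons(h(cons(b, cons(b, q(e)))), cons(h(cons(b, cons(b, b))), e)))))  →  cons(s(b), s(h(cons(h(cons(b, cons(b, q(e)))), cons(h(cons(b, cons(b, b))), e)))))   [R1 at 2]
3. cons(s(b), s(h(cons(h(cons(b, cons(b, q(e)))), cons(h(cons(b, cons(b, b))), e)))))  →  cons(s(b), s(h(cons(b, cons(h(cons(b, cons(b, b))), e)))))   [R3 at 2.1.1.1]
4. cons(s(b), s(h(cons(b, cons(h(cons(b, cons(b, b))), e)))))  →  cons(s(b), s(h(cons(b, cons(b, e)))))   [R3 at 2.1.1.2.1]
5. cons(s(b), s(h(cons(b, cons(b, e)))))  →  cons(s(b), s(b))   [R3 at 2.1]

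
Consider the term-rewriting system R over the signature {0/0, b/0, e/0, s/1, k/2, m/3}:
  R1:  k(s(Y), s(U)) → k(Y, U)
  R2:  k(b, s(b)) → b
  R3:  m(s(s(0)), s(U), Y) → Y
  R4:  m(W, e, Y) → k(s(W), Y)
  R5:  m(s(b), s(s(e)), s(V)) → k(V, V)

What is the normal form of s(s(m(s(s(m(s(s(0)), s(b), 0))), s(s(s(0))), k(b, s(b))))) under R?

1. s(s(m(s(s(m(s(s(0)), s(b), 0))), s(s(s(0))), k(b, s(b)))))  →  s(s(m(s(s(0)), s(s(s(0))), k(b, s(b)))))   [R3 at 1.1.1.1.1]
2. s(s(m(s(s(0)), s(s(s(0))), k(b, s(b)))))  →  s(s(k(b, s(b))))   [R3 at 1.1]
3. s(s(k(b, s(b))))  →  s(s(b))   [R2 at 1.1]

s(s(b))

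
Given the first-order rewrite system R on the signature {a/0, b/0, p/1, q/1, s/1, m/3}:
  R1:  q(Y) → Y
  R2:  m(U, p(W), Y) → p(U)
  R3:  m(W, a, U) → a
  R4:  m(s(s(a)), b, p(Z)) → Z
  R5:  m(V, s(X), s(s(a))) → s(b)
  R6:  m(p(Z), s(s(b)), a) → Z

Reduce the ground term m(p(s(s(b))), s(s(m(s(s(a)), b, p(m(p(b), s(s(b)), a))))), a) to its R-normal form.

1. m(p(s(s(b))), s(s(m(s(s(a)), b, p(m(p(b), s(s(b)), a))))), a)  →  m(p(s(s(b))), s(s(m(p(b), s(s(b)), a))), a)   [R4 at 2.1.1]
2. m(p(s(s(b))), s(s(m(p(b), s(s(b)), a))), a)  →  m(p(s(s(b))), s(s(b)), a)   [R6 at 2.1.1]
3. m(p(s(s(b))), s(s(b)), a)  →  s(s(b))   [R6 at ε]

s(s(b))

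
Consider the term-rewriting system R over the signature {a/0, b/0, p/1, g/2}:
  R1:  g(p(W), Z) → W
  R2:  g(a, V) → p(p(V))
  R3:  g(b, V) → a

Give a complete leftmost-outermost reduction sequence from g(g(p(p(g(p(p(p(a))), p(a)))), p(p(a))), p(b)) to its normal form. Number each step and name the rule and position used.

1. g(g(p(p(g(p(p(p(a))), p(a)))), p(p(a))), p(b))  →  g(p(g(p(p(p(a))), p(a))), p(b))   [R1 at 1]
2. g(p(g(p(p(p(a))), p(a))), p(b))  →  g(p(p(p(a))), p(a))   [R1 at ε]
3. g(p(p(p(a))), p(a))  →  p(p(a))   [R1 at ε]

p(p(a))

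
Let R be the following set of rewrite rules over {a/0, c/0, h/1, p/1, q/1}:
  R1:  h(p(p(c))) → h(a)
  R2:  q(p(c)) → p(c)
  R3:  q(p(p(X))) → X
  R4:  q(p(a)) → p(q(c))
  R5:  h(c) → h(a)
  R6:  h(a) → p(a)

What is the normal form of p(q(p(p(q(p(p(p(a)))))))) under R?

1. p(q(p(p(q(p(p(p(a))))))))  →  p(q(p(p(p(a)))))   [R3 at 1]
2. p(q(p(p(p(a)))))  →  p(p(a))   [R3 at 1]

p(p(a))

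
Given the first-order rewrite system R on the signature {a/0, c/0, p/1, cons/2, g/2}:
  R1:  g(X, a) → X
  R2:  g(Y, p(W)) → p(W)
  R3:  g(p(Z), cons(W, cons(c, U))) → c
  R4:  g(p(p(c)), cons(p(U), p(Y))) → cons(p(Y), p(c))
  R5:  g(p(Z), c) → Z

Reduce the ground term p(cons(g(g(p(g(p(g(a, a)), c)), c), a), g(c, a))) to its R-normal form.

p(cons(a, c))

1. p(cons(g(g(p(g(p(g(a, a)), c)), c), a), g(c, a)))  →  p(cons(g(p(g(p(g(a, a)), c)), c), g(c, a)))   [R1 at 1.1]
2. p(cons(g(p(g(p(g(a, a)), c)), c), g(c, a)))  →  p(cons(g(p(g(a, a)), c), g(c, a)))   [R5 at 1.1]
3. p(cons(g(p(g(a, a)), c), g(c, a)))  →  p(cons(g(a, a), g(c, a)))   [R5 at 1.1]
4. p(cons(g(a, a), g(c, a)))  →  p(cons(a, g(c, a)))   [R1 at 1.1]
5. p(cons(a, g(c, a)))  →  p(cons(a, c))   [R1 at 1.2]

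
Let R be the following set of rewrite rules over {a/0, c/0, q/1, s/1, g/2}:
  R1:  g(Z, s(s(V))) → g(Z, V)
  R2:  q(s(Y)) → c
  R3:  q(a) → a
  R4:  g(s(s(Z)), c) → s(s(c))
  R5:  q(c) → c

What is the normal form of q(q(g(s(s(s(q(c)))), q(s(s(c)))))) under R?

1. q(q(g(s(s(s(q(c)))), q(s(s(c))))))  →  q(q(g(s(s(s(c))), q(s(s(c))))))   [R5 at 1.1.1.1.1.1]
2. q(q(g(s(s(s(c))), q(s(s(c))))))  →  q(q(g(s(s(s(c))), c)))   [R2 at 1.1.2]
3. q(q(g(s(s(s(c))), c)))  →  q(q(s(s(c))))   [R4 at 1.1]
4. q(q(s(s(c))))  →  q(c)   [R2 at 1]
5. q(c)  →  c   [R5 at ε]

c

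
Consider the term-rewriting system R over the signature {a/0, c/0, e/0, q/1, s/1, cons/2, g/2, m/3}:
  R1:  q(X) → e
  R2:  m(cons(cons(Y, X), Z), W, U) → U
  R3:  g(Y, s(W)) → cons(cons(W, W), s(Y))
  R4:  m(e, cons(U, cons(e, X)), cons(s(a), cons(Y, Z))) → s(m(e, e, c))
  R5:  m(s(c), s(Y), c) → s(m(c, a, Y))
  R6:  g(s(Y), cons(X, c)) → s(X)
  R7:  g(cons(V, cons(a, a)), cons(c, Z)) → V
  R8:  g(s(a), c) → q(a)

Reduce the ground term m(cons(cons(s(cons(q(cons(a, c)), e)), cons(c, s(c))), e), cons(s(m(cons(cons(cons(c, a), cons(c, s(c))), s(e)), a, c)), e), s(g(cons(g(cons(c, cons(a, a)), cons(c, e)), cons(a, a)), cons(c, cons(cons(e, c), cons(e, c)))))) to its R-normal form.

s(c)

1. m(cons(cons(s(cons(q(cons(a, c)), e)), cons(c, s(c))), e), cons(s(m(cons(cons(cons(c, a), cons(c, s(c))), s(e)), a, c)), e), s(g(cons(g(cons(c, cons(a, a)), cons(c, e)), cons(a, a)), cons(c, cons(cons(e, c), cons(e, c))))))  →  s(g(cons(g(cons(c, cons(a, a)), cons(c, e)), cons(a, a)), cons(c, cons(cons(e, c), cons(e, c)))))   [R2 at ε]
2. s(g(cons(g(cons(c, cons(a, a)), cons(c, e)), cons(a, a)), cons(c, cons(cons(e, c), cons(e, c)))))  →  s(g(cons(c, cons(a, a)), cons(c, e)))   [R7 at 1]
3. s(g(cons(c, cons(a, a)), cons(c, e)))  →  s(c)   [R7 at 1]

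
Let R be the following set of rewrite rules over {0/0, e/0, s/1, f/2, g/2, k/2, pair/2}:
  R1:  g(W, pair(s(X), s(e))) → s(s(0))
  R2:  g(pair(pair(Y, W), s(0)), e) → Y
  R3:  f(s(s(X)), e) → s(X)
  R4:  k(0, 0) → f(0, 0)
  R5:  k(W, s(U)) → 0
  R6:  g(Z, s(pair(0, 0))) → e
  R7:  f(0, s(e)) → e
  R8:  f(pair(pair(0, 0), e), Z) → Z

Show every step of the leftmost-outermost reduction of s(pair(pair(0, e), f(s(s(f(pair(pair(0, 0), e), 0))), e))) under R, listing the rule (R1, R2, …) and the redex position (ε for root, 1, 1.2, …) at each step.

s(pair(pair(0, e), s(0)))

1. s(pair(pair(0, e), f(s(s(f(pair(pair(0, 0), e), 0))), e)))  →  s(pair(pair(0, e), s(f(pair(pair(0, 0), e), 0))))   [R3 at 1.2]
2. s(pair(pair(0, e), s(f(pair(pair(0, 0), e), 0))))  →  s(pair(pair(0, e), s(0)))   [R8 at 1.2.1]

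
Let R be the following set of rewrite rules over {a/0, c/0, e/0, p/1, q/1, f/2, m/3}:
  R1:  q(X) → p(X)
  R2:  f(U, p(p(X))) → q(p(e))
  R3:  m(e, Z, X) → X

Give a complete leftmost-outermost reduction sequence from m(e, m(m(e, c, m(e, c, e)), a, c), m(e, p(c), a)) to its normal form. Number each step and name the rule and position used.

a

1. m(e, m(m(e, c, m(e, c, e)), a, c), m(e, p(c), a))  →  m(e, p(c), a)   [R3 at ε]
2. m(e, p(c), a)  →  a   [R3 at ε]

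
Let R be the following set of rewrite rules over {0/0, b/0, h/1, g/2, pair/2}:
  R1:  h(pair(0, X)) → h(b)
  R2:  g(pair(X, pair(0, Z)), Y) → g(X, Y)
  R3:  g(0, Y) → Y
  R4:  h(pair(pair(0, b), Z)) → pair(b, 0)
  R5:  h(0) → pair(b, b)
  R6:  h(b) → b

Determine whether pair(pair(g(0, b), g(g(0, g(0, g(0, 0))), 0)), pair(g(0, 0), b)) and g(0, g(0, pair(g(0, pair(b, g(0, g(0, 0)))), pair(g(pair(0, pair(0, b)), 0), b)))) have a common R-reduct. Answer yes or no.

yes — NF(t₁) = pair(pair(b, 0), pair(0, b)), NF(t₂) = pair(pair(b, 0), pair(0, b))

Reduce t₁ = pair(pair(g(0, b), g(g(0, g(0, g(0, 0))), 0)), pair(g(0, 0), b)):
1. pair(pair(g(0, b), g(g(0, g(0, g(0, 0))), 0)), pair(g(0, 0), b))  →  pair(pair(b, g(g(0, g(0, g(0, 0))), 0)), pair(g(0, 0), b))   [R3 at 1.1]
2. pair(pair(b, g(g(0, g(0, g(0, 0))), 0)), pair(g(0, 0), b))  →  pair(pair(b, g(g(0, g(0, 0)), 0)), pair(g(0, 0), b))   [R3 at 1.2.1]
3. pair(pair(b, g(g(0, g(0, 0)), 0)), pair(g(0, 0), b))  →  pair(pair(b, g(g(0, 0), 0)), pair(g(0, 0), b))   [R3 at 1.2.1]
4. pair(pair(b, g(g(0, 0), 0)), pair(g(0, 0), b))  →  pair(pair(b, g(0, 0)), pair(g(0, 0), b))   [R3 at 1.2.1]
5. pair(pair(b, g(0, 0)), pair(g(0, 0), b))  →  pair(pair(b, 0), pair(g(0, 0), b))   [R3 at 1.2]
6. pair(pair(b, 0), pair(g(0, 0), b))  →  pair(pair(b, 0), pair(0, b))   [R3 at 2.1]

Reduce t₂ = g(0, g(0, pair(g(0, pair(b, g(0, g(0, 0)))), pair(g(pair(0, pair(0, b)), 0), b)))):
1. g(0, g(0, pair(g(0, pair(b, g(0, g(0, 0)))), pair(g(pair(0, pair(0, b)), 0), b))))  →  g(0, pair(g(0, pair(b, g(0, g(0, 0)))), pair(g(pair(0, pair(0, b)), 0), b)))   [R3 at ε]
2. g(0, pair(g(0, pair(b, g(0, g(0, 0)))), pair(g(pair(0, pair(0, b)), 0), b)))  →  pair(g(0, pair(b, g(0, g(0, 0)))), pair(g(pair(0, pair(0, b)), 0), b))   [R3 at ε]
3. pair(g(0, pair(b, g(0, g(0, 0)))), pair(g(pair(0, pair(0, b)), 0), b))  →  pair(pair(b, g(0, g(0, 0))), pair(g(pair(0, pair(0, b)), 0), b))   [R3 at 1]
4. pair(pair(b, g(0, g(0, 0))), pair(g(pair(0, pair(0, b)), 0), b))  →  pair(pair(b, g(0, 0)), pair(g(pair(0, pair(0, b)), 0), b))   [R3 at 1.2]
5. pair(pair(b, g(0, 0)), pair(g(pair(0, pair(0, b)), 0), b))  →  pair(pair(b, 0), pair(g(pair(0, pair(0, b)), 0), b))   [R3 at 1.2]
6. pair(pair(b, 0), pair(g(pair(0, pair(0, b)), 0), b))  →  pair(pair(b, 0), pair(g(0, 0), b))   [R2 at 2.1]
7. pair(pair(b, 0), pair(g(0, 0), b))  →  pair(pair(b, 0), pair(0, b))   [R3 at 2.1]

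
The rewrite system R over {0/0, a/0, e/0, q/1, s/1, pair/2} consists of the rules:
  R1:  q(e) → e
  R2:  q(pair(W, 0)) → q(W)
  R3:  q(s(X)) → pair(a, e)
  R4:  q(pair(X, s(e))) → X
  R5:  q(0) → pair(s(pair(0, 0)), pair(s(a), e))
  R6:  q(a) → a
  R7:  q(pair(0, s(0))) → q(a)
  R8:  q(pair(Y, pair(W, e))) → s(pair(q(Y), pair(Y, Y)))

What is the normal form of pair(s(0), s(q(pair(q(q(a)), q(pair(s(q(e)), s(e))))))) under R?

1. pair(s(0), s(q(pair(q(q(a)), q(pair(s(q(e)), s(e)))))))  →  pair(s(0), s(q(pair(q(a), q(pair(s(q(e)), s(e)))))))   [R6 at 2.1.1.1.1]
2. pair(s(0), s(q(pair(q(a), q(pair(s(q(e)), s(e)))))))  →  pair(s(0), s(q(pair(a, q(pair(s(q(e)), s(e)))))))   [R6 at 2.1.1.1]
3. pair(s(0), s(q(pair(a, q(pair(s(q(e)), s(e)))))))  →  pair(s(0), s(q(pair(a, s(q(e))))))   [R4 at 2.1.1.2]
4. pair(s(0), s(q(pair(a, s(q(e))))))  →  pair(s(0), s(q(pair(a, s(e)))))   [R1 at 2.1.1.2.1]
5. pair(s(0), s(q(pair(a, s(e)))))  →  pair(s(0), s(a))   [R4 at 2.1]

pair(s(0), s(a))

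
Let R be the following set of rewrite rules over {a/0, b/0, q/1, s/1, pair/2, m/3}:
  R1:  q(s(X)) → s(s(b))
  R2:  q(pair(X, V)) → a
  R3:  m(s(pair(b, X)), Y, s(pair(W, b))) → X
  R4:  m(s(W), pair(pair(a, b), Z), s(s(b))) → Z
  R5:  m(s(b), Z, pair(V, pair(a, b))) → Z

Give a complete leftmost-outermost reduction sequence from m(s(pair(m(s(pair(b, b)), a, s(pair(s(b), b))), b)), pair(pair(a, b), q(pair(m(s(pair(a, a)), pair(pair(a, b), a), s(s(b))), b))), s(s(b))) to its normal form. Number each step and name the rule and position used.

a

1. m(s(pair(m(s(pair(b, b)), a, s(pair(s(b), b))), b)), pair(pair(a, b), q(pair(m(s(pair(a, a)), pair(pair(a, b), a), s(s(b))), b))), s(s(b)))  →  q(pair(m(s(pair(a, a)), pair(pair(a, b), a), s(s(b))), b))   [R4 at ε]
2. q(pair(m(s(pair(a, a)), pair(pair(a, b), a), s(s(b))), b))  →  a   [R2 at ε]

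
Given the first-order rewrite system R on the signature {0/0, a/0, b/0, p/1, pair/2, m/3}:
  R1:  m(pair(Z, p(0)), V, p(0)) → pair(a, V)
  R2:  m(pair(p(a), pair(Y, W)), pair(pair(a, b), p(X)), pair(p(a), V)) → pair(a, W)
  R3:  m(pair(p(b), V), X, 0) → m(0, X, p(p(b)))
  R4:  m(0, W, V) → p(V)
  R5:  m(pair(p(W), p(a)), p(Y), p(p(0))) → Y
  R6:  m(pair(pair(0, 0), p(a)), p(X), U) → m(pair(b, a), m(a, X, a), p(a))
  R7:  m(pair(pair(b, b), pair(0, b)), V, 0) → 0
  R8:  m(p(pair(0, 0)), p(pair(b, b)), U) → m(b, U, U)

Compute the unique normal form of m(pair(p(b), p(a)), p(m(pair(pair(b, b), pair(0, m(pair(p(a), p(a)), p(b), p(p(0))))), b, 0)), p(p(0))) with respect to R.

1. m(pair(p(b), p(a)), p(m(pair(pair(b, b), pair(0, m(pair(p(a), p(a)), p(b), p(p(0))))), b, 0)), p(p(0)))  →  m(pair(pair(b, b), pair(0, m(pair(p(a), p(a)), p(b), p(p(0))))), b, 0)   [R5 at ε]
2. m(pair(pair(b, b), pair(0, m(pair(p(a), p(a)), p(b), p(p(0))))), b, 0)  →  m(pair(pair(b, b), pair(0, b)), b, 0)   [R5 at 1.2.2]
3. m(pair(pair(b, b), pair(0, b)), b, 0)  →  0   [R7 at ε]

0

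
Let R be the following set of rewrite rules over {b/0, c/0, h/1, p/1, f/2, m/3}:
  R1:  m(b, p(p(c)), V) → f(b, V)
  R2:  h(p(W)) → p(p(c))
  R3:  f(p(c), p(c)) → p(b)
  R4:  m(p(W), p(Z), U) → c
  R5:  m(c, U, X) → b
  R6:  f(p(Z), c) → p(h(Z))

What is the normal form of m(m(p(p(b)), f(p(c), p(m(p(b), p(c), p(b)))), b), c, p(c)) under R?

b

1. m(m(p(p(b)), f(p(c), p(m(p(b), p(c), p(b)))), b), c, p(c))  →  m(m(p(p(b)), f(p(c), p(c)), b), c, p(c))   [R4 at 1.2.2.1]
2. m(m(p(p(b)), f(p(c), p(c)), b), c, p(c))  →  m(m(p(p(b)), p(b), b), c, p(c))   [R3 at 1.2]
3. m(m(p(p(b)), p(b), b), c, p(c))  →  m(c, c, p(c))   [R4 at 1]
4. m(c, c, p(c))  →  b   [R5 at ε]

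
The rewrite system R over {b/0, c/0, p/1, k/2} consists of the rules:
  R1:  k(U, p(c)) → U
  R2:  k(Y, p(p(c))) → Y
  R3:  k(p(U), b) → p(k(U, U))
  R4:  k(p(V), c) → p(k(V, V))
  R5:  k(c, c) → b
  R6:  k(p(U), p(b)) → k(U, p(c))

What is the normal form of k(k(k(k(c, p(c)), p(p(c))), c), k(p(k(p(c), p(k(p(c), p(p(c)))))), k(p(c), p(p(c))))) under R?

1. k(k(k(k(c, p(c)), p(p(c))), c), k(p(k(p(c), p(k(p(c), p(p(c)))))), k(p(c), p(p(c)))))  →  k(k(k(c, p(c)), c), k(p(k(p(c), p(k(p(c), p(p(c)))))), k(p(c), p(p(c)))))   [R2 at 1.1]
2. k(k(k(c, p(c)), c), k(p(k(p(c), p(k(p(c), p(p(c)))))), k(p(c), p(p(c)))))  →  k(k(c, c), k(p(k(p(c), p(k(p(c), p(p(c)))))), k(p(c), p(p(c)))))   [R1 at 1.1]
3. k(k(c, c), k(p(k(p(c), p(k(p(c), p(p(c)))))), k(p(c), p(p(c)))))  →  k(b, k(p(k(p(c), p(k(p(c), p(p(c)))))), k(p(c), p(p(c)))))   [R5 at 1]
4. k(b, k(p(k(p(c), p(k(p(c), p(p(c)))))), k(p(c), p(p(c)))))  →  k(b, k(p(k(p(c), p(p(c)))), k(p(c), p(p(c)))))   [R2 at 2.1.1.2.1]
5. k(b, k(p(k(p(c), p(p(c)))), k(p(c), p(p(c)))))  →  k(b, k(p(p(c)), k(p(c), p(p(c)))))   [R2 at 2.1.1]
6. k(b, k(p(p(c)), k(p(c), p(p(c)))))  →  k(b, k(p(p(c)), p(c)))   [R2 at 2.2]
7. k(b, k(p(p(c)), p(c)))  →  k(b, p(p(c)))   [R1 at 2]
8. k(b, p(p(c)))  →  b   [R2 at ε]

b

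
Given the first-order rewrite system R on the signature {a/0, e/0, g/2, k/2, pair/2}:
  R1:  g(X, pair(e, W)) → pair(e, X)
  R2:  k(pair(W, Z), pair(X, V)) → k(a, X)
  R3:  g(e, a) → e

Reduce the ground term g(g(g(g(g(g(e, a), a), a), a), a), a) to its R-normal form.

1. g(g(g(g(g(g(e, a), a), a), a), a), a)  →  g(g(g(g(g(e, a), a), a), a), a)   [R3 at 1.1.1.1.1]
2. g(g(g(g(g(e, a), a), a), a), a)  →  g(g(g(g(e, a), a), a), a)   [R3 at 1.1.1.1]
3. g(g(g(g(e, a), a), a), a)  →  g(g(g(e, a), a), a)   [R3 at 1.1.1]
4. g(g(g(e, a), a), a)  →  g(g(e, a), a)   [R3 at 1.1]
5. g(g(e, a), a)  →  g(e, a)   [R3 at 1]
6. g(e, a)  →  e   [R3 at ε]

e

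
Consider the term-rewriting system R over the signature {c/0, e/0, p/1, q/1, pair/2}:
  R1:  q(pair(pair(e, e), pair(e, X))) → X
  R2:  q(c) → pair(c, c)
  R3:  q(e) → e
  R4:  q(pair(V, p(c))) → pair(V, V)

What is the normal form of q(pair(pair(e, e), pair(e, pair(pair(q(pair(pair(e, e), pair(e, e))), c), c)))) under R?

pair(pair(e, c), c)

1. q(pair(pair(e, e), pair(e, pair(pair(q(pair(pair(e, e), pair(e, e))), c), c))))  →  pair(pair(q(pair(pair(e, e), pair(e, e))), c), c)   [R1 at ε]
2. pair(pair(q(pair(pair(e, e), pair(e, e))), c), c)  →  pair(pair(e, c), c)   [R1 at 1.1]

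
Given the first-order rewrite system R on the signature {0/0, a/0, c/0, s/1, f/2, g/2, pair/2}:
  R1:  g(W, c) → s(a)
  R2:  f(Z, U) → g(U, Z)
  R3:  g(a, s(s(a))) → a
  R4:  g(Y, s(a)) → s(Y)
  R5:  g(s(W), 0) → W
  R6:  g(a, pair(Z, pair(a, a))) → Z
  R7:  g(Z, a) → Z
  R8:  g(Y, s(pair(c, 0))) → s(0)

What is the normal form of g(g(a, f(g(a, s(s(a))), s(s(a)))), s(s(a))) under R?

a

1. g(g(a, f(g(a, s(s(a))), s(s(a)))), s(s(a)))  →  g(g(a, g(s(s(a)), g(a, s(s(a))))), s(s(a)))   [R2 at 1.2]
2. g(g(a, g(s(s(a)), g(a, s(s(a))))), s(s(a)))  →  g(g(a, g(s(s(a)), a)), s(s(a)))   [R3 at 1.2.2]
3. g(g(a, g(s(s(a)), a)), s(s(a)))  →  g(g(a, s(s(a))), s(s(a)))   [R7 at 1.2]
4. g(g(a, s(s(a))), s(s(a)))  →  g(a, s(s(a)))   [R3 at 1]
5. g(a, s(s(a)))  →  a   [R3 at ε]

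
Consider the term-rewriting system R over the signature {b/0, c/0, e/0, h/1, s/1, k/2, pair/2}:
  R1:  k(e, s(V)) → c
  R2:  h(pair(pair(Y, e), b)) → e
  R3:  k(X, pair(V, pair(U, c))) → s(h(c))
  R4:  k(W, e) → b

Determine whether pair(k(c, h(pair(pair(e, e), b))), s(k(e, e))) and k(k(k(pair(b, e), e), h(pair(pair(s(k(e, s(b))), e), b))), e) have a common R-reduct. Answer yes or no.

Reduce t₁ = pair(k(c, h(pair(pair(e, e), b))), s(k(e, e))):
1. pair(k(c, h(pair(pair(e, e), b))), s(k(e, e)))  →  pair(k(c, e), s(k(e, e)))   [R2 at 1.2]
2. pair(k(c, e), s(k(e, e)))  →  pair(b, s(k(e, e)))   [R4 at 1]
3. pair(b, s(k(e, e)))  →  pair(b, s(b))   [R4 at 2.1]

Reduce t₂ = k(k(k(pair(b, e), e), h(pair(pair(s(k(e, s(b))), e), b))), e):
1. k(k(k(pair(b, e), e), h(pair(pair(s(k(e, s(b))), e), b))), e)  →  b   [R4 at ε]

no — NF(t₁) = pair(b, s(b)), NF(t₂) = b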